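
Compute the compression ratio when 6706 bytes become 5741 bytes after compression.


Ratio = original / compressed = 6706 / 5741 = 1.1681

1.1681


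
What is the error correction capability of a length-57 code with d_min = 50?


Correction capability = floor((d-1)/2) = floor((50-1)/2) = 24

24 errors


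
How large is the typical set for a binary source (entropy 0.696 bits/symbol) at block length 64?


log2|A_typical| = nH = 64 * 0.696 = 44.544, so |A_typical| ~ 2^44.544 = 2.565e+13

2.565e+13


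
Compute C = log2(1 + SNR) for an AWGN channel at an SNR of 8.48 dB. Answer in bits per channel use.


SNR_linear = 10^(8.48/10) = 7.0469; C = log2(1 + SNR_linear) = log2(1 + 7.0469) = 3.0084

3.0084 bits/channel use


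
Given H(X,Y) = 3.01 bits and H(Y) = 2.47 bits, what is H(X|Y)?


H(X|Y) = H(X,Y) - H(Y) = 3.01 - 2.47 = 0.54

0.54 bits


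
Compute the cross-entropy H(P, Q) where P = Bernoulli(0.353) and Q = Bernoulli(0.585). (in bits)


H(P,Q) = -p*log2(q) - (1-p)*log2(1-q). -0.353*log2(0.585) = 0.273042; -0.647*log2(0.415) = 0.820924. H(P,Q) = 0.273042 + 0.820924 = 1.094

1.094 bits


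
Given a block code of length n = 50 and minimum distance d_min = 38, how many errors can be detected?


Detection capability = d_min - 1 = 38 - 1 = 37

37 errors


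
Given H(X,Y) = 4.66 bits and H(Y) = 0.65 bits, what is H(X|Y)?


H(X|Y) = H(X,Y) - H(Y) = 4.66 - 0.65 = 4.01

4.01 bits


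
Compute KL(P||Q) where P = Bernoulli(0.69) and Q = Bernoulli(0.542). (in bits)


KL = p*log2(p/q) + (1-p)*log2((1-p)/(1-q)) = 0.69*log2(0.69/0.542) + 0.31*log2(0.31/0.458) = 0.0658

0.0658 bits


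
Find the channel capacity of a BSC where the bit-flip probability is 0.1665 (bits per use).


H(p) = -p*log2(p) - (1-p)*log2(1-p) = -0.1665*log2(0.1665) - 0.8335*log2(0.8335) = 0.430637 + 0.218999 = 0.6496. C = 1 - H(p) = 1 - 0.6496 = 0.3504

0.3504 bits


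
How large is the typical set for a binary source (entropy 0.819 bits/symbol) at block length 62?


log2|A_typical| = nH = 62 * 0.819 = 50.778, so |A_typical| ~ 2^50.778 = 1.931e+15

1.931e+15


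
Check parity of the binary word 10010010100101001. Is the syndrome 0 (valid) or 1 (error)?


Syndrome = XOR of all bits = 1 XOR 0 XOR 0 XOR 1 XOR 0 XOR 0 XOR 1 XOR 0 XOR 1 XOR 0 XOR 0 XOR 1 XOR 0 XOR 1 XOR 0 XOR 0 XOR 1 = 1

1


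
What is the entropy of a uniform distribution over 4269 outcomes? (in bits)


H = log2(n) = log2(4269) = 12.0597

12.0597 bits


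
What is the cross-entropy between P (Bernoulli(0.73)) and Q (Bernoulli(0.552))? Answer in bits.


H(P,Q) = -p*log2(q) - (1-p)*log2(1-q). -0.73*log2(0.552) = 0.625800; -0.27*log2(0.448) = 0.312776. H(P,Q) = 0.625800 + 0.312776 = 0.9386

0.9386 bits


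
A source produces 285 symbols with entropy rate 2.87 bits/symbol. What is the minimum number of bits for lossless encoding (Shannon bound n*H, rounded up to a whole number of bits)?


Minimum bits >= n * H = 285 * 2.87 = 817.95, rounded up to a whole number of bits = 818

818 bits


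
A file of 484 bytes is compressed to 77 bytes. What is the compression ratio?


Ratio = original / compressed = 484 / 77 = 6.2857

6.2857


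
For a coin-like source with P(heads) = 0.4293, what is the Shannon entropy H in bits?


H = -p*log2(p) - (1-p)*log2(1-p). -0.4293*log2(0.4293) = 0.523721; -0.5707*log2(0.5707) = 0.461808. H = 0.523721 + 0.461808 = 0.9855

0.9855 bits


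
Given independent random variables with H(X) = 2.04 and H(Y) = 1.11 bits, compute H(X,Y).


For independent variables, H(X,Y) = H(X) + H(Y) = 2.04 + 1.11 = 3.15

3.15 bits


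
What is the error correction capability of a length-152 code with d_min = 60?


Correction capability = floor((d-1)/2) = floor((60-1)/2) = 29

29 errors


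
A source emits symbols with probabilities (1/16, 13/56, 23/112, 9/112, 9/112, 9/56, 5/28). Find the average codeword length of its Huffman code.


Huffman construction (repeatedly merge the two least-probable nodes; each merge adds 1 bit to every symbol beneath it): 1/16 + 9/112 = 1/7; 9/112 + 1/7 = 25/112; 9/56 + 5/28 = 19/56; 23/112 + 25/112 = 3/7; 13/56 + 19/56 = 4/7; 3/7 + 4/7 = 1. Resulting codeword lengths (in the order the probabilities were given): (4, 2, 2, 4, 3, 3, 3). L_avg = sum(p_i * l_i) = 1/16*4 + 13/56*2 + 23/112*2 + 9/112*4 + 9/112*3 + 9/56*3 + 5/28*3 = 303/112 = 2.7054

2.7054 bits


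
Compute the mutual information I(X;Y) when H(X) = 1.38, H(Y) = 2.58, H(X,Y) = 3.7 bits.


I(X;Y) = H(X) + H(Y) - H(X,Y) = 1.38 + 2.58 - 3.7 = 0.26

0.26 bits


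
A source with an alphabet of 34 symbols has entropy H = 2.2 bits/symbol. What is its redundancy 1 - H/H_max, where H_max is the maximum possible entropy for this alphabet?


H_max = log2(K) = log2(34) = 5.0875 bits/symbol. Redundancy = 1 - H/H_max = 1 - 2.2/5.0875 = 1 - 0.4324 = 0.5676

0.5676


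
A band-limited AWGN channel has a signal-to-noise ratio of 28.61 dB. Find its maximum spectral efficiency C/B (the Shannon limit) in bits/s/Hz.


SNR_linear = 10^(28.61/10) = 726.106; C/B = log2(1 + SNR_linear) = log2(1 + 726.106) = 9.506

9.506 bits/s/Hz


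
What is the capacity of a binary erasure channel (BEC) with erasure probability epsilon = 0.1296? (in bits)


C = 1 - epsilon = 1 - 0.1296 = 0.8704

0.8704 bits


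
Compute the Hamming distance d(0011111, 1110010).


Count differing positions: ^ ^ . ^ ^ . ^ = 5 differences

5


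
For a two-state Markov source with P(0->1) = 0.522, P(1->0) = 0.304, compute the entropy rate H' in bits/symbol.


Stationary distribution: pi_0 = p10/(p01+p10) = 0.368, pi_1 = 0.632. Entropy rate H' = pi_0*H(p01) + pi_1*H(p10) = 0.368*0.9986 + 0.632*0.8861 = 0.9275

0.9275 bits/symbol


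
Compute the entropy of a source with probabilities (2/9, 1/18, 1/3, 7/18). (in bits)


H = -sum(p_i * log2(p_i)). Terms: -(2/9)*log2(2/9) = 0.482206; -(1/18)*log2(1/18) = 0.231663; -(1/3)*log2(1/3) = 0.528321; -(7/18)*log2(7/18) = 0.529888. H = 0.482206 + 0.231663 + 0.528321 + 0.529888 = 1.7721

1.7721 bits


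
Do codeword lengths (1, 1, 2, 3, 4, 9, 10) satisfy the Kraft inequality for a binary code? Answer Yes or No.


Kraft sum = sum(2^(-l_i)) = 1.4404, need <= 1. Result: violated (a binary prefix-free code with these lengths cannot exist)

No


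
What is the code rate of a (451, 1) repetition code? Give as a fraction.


Rate = k/n = 1/451

1/451


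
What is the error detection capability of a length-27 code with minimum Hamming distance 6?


Detection capability = d_min - 1 = 6 - 1 = 5

5 errors


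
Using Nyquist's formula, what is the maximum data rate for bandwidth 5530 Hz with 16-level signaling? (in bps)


Rate = 2 * B * log2(M) = 2 * 5530 * 4.0 = 44240.0

44240.0 bps


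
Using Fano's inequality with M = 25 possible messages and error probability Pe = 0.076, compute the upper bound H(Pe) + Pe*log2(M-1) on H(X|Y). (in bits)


H(Pe) = -Pe*log2(Pe) - (1-Pe)*log2(1-Pe) = -0.076*log2(0.076) - 0.924*log2(0.924) = 0.282557 + 0.105369 = 0.3879. Pe*log2(M-1) = 0.076*log2(24) = 0.348457. Bound = H(Pe) + Pe*log2(M-1) = 0.282557 + 0.105369 + 0.348457 = 0.7364

0.7364 bits


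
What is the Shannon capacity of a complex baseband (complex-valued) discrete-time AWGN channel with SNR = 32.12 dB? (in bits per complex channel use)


SNR_linear = 10^(32.12/10) = 1629.296; C = log2(1 + SNR_linear) = log2(1 + 1629.296) = 10.6709

10.6709 bits/channel use


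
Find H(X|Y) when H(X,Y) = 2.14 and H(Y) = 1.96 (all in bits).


H(X|Y) = H(X,Y) - H(Y) = 2.14 - 1.96 = 0.18

0.18 bits


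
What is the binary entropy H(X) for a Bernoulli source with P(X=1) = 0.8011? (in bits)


H = -p*log2(p) - (1-p)*log2(1-p). -0.8011*log2(0.8011) = 0.256309; -0.1989*log2(0.1989) = 0.463414. H = 0.256309 + 0.463414 = 0.7197

0.7197 bits


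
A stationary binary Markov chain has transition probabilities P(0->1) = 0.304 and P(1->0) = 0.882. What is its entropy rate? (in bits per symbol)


Stationary distribution: pi_0 = p10/(p01+p10) = 0.7437, pi_1 = 0.2563. Entropy rate H' = pi_0*H(p01) + pi_1*H(p10) = 0.7437*0.8861 + 0.2563*0.5236 = 0.7932

0.7932 bits/symbol


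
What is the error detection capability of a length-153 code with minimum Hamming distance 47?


Detection capability = d_min - 1 = 47 - 1 = 46

46 errors


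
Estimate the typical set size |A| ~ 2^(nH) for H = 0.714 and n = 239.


log2|A_typical| = nH = 239 * 0.714 = 170.646, so |A_typical| ~ 2^170.646 = 2.342e+51

2.342e+51


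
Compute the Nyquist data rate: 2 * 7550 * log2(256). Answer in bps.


Rate = 2 * B * log2(M) = 2 * 7550 * 8.0 = 120800.0

120800.0 bps


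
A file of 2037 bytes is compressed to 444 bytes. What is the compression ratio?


Ratio = original / compressed = 2037 / 444 = 4.5878

4.5878


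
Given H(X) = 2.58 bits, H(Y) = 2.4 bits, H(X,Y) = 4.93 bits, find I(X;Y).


I(X;Y) = H(X) + H(Y) - H(X,Y) = 2.58 + 2.4 - 4.93 = 0.05

0.05 bits


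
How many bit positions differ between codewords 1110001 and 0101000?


Count differing positions: ^ . ^ ^ . . ^ = 4 differences

4


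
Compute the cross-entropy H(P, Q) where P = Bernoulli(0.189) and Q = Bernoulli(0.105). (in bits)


H(P,Q) = -p*log2(q) - (1-p)*log2(1-q). -0.189*log2(0.105) = 0.614541; -0.811*log2(0.895) = 0.129793. H(P,Q) = 0.614541 + 0.129793 = 0.7443

0.7443 bits


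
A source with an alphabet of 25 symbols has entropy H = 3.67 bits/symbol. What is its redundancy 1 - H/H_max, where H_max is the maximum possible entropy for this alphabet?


H_max = log2(K) = log2(25) = 4.6439 bits/symbol. Redundancy = 1 - H/H_max = 1 - 3.67/4.6439 = 1 - 0.7903 = 0.2097

0.2097


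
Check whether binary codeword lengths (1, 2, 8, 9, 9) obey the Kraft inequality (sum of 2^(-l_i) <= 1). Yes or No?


Kraft sum = sum(2^(-l_i)) = 0.7578, need <= 1. Result: satisfied (a binary prefix-free code with these lengths exists)

Yes


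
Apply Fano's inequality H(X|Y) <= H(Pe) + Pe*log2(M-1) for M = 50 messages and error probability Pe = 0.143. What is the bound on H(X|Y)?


H(Pe) = -Pe*log2(Pe) - (1-Pe)*log2(1-Pe) = -0.143*log2(0.143) - 0.857*log2(0.857) = 0.401246 + 0.190796 = 0.592. Pe*log2(M-1) = 0.143*log2(49) = 0.802904. Bound = H(Pe) + Pe*log2(M-1) = 0.401246 + 0.190796 + 0.802904 = 1.3949

1.3949 bits


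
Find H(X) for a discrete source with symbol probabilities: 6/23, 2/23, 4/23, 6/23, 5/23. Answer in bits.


H = -sum(p_i * log2(p_i)). Terms: -(6/23)*log2(6/23) = 0.505722; -(2/23)*log2(2/23) = 0.306397; -(4/23)*log2(4/23) = 0.438880; -(6/23)*log2(6/23) = 0.505722; -(5/23)*log2(5/23) = 0.478616. H = 0.505722 + 0.306397 + 0.438880 + 0.505722 + 0.478616 = 2.2353

2.2353 bits


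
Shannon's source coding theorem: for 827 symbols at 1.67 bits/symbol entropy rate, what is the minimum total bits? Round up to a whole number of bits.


Minimum bits >= n * H = 827 * 1.67 = 1381.09, rounded up to a whole number of bits = 1382

1382 bits


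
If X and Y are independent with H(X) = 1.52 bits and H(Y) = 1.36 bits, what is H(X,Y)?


For independent variables, H(X,Y) = H(X) + H(Y) = 1.52 + 1.36 = 2.88

2.88 bits


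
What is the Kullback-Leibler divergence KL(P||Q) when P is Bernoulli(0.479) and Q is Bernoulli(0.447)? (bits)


KL = p*log2(p/q) + (1-p)*log2((1-p)/(1-q)) = 0.479*log2(0.479/0.447) + 0.521*log2(0.521/0.553) = 0.003

0.003 bits


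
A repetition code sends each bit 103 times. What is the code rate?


Rate = k/n = 1/103

1/103


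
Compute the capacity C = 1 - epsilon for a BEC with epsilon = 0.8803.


C = 1 - epsilon = 1 - 0.8803 = 0.1197

0.1197 bits


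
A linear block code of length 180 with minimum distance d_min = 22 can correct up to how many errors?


Correction capability = floor((d-1)/2) = floor((22-1)/2) = 10

10 errors


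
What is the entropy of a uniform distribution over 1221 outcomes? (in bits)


H = log2(n) = log2(1221) = 10.2538

10.2538 bits


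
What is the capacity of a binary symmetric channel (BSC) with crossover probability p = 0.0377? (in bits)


H(p) = -p*log2(p) - (1-p)*log2(1-p) = -0.0377*log2(0.0377) - 0.9623*log2(0.9623) = 0.178294 + 0.053351 = 0.2316. C = 1 - H(p) = 1 - 0.2316 = 0.7684

0.7684 bits


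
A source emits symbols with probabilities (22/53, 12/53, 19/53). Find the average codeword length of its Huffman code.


Huffman construction (repeatedly merge the two least-probable nodes; each merge adds 1 bit to every symbol beneath it): 12/53 + 19/53 = 31/53; 22/53 + 31/53 = 1. Resulting codeword lengths (in the order the probabilities were given): (1, 2, 2). L_avg = sum(p_i * l_i) = 22/53*1 + 12/53*2 + 19/53*2 = 84/53 = 1.5849

1.5849 bits


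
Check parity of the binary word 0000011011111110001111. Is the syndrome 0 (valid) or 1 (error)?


Syndrome = XOR of all bits = 0 XOR 0 XOR 0 XOR 0 XOR 0 XOR 1 XOR 1 XOR 0 XOR 1 XOR 1 XOR 1 XOR 1 XOR 1 XOR 1 XOR 1 XOR 0 XOR 0 XOR 0 XOR 1 XOR 1 XOR 1 XOR 1 = 1

1


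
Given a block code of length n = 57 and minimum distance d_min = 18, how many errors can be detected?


Detection capability = d_min - 1 = 18 - 1 = 17

17 errors


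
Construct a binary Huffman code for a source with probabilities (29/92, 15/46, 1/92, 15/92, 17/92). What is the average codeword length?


Huffman construction (repeatedly merge the two least-probable nodes; each merge adds 1 bit to every symbol beneath it): 1/92 + 15/92 = 4/23; 4/23 + 17/92 = 33/92; 29/92 + 15/46 = 59/92; 33/92 + 59/92 = 1. Resulting codeword lengths (in the order the probabilities were given): (2, 2, 3, 3, 2). L_avg = sum(p_i * l_i) = 29/92*2 + 15/46*2 + 1/92*3 + 15/92*3 + 17/92*2 = 50/23 = 2.1739

2.1739 bits


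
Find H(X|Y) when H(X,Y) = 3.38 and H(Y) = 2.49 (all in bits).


H(X|Y) = H(X,Y) - H(Y) = 3.38 - 2.49 = 0.89

0.89 bits


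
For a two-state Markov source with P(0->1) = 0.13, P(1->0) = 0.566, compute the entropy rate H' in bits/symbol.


Stationary distribution: pi_0 = p10/(p01+p10) = 0.8132, pi_1 = 0.1868. Entropy rate H' = pi_0*H(p01) + pi_1*H(p10) = 0.8132*0.5574 + 0.1868*0.9874 = 0.6377

0.6377 bits/symbol


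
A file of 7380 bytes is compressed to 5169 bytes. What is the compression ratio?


Ratio = original / compressed = 7380 / 5169 = 1.4277

1.4277


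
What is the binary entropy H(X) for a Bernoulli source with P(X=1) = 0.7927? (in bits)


H = -p*log2(p) - (1-p)*log2(1-p). -0.7927*log2(0.7927) = 0.265676; -0.2073*log2(0.2073) = 0.470614. H = 0.265676 + 0.470614 = 0.7363

0.7363 bits


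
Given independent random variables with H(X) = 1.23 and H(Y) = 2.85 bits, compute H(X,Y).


For independent variables, H(X,Y) = H(X) + H(Y) = 1.23 + 2.85 = 4.08

4.08 bits


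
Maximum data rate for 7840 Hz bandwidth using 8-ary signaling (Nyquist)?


Rate = 2 * B * log2(M) = 2 * 7840 * 3.0 = 47040.0

47040.0 bps


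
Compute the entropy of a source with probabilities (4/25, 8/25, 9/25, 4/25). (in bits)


H = -sum(p_i * log2(p_i)). Terms: -(4/25)*log2(4/25) = 0.423017; -(8/25)*log2(8/25) = 0.526034; -(9/25)*log2(9/25) = 0.530615; -(4/25)*log2(4/25) = 0.423017. H = 0.423017 + 0.526034 + 0.530615 + 0.423017 = 1.9027

1.9027 bits


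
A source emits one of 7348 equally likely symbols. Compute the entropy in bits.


H = log2(n) = log2(7348) = 12.8431

12.8431 bits


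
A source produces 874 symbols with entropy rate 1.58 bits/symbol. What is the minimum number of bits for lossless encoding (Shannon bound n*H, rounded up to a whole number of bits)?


Minimum bits >= n * H = 874 * 1.58 = 1380.92, rounded up to a whole number of bits = 1381

1381 bits


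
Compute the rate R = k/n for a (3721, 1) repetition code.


Rate = k/n = 1/3721

1/3721


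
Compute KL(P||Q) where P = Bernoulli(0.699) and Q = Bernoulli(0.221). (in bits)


KL = p*log2(p/q) + (1-p)*log2((1-p)/(1-q)) = 0.699*log2(0.699/0.221) + 0.301*log2(0.301/0.779) = 0.7483

0.7483 bits


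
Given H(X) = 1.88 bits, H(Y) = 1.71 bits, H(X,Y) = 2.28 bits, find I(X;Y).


I(X;Y) = H(X) + H(Y) - H(X,Y) = 1.88 + 1.71 - 2.28 = 1.31

1.31 bits


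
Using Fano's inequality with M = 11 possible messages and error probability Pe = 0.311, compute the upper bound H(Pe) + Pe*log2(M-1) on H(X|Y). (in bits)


H(Pe) = -Pe*log2(Pe) - (1-Pe)*log2(1-Pe) = -0.311*log2(0.311) - 0.689*log2(0.689) = 0.524039 + 0.370285 = 0.8943. Pe*log2(M-1) = 0.311*log2(10) = 1.033120. Bound = H(Pe) + Pe*log2(M-1) = 0.524039 + 0.370285 + 1.033120 = 1.9274

1.9274 bits


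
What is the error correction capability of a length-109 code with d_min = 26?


Correction capability = floor((d-1)/2) = floor((26-1)/2) = 12

12 errors


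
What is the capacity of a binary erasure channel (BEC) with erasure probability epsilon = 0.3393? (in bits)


C = 1 - epsilon = 1 - 0.3393 = 0.6607

0.6607 bits


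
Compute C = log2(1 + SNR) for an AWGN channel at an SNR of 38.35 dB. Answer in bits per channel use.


SNR_linear = 10^(38.35/10) = 6839.1165; C = log2(1 + SNR_linear) = log2(1 + 6839.1165) = 12.7398

12.7398 bits/channel use


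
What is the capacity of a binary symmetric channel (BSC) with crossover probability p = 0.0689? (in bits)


H(p) = -p*log2(p) - (1-p)*log2(1-p) = -0.0689*log2(0.0689) - 0.9311*log2(0.9311) = 0.265909 + 0.095896 = 0.3618. C = 1 - H(p) = 1 - 0.3618 = 0.6382

0.6382 bits


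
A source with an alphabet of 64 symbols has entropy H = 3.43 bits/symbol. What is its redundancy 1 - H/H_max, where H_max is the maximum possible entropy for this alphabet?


H_max = log2(K) = log2(64) = 6.0 bits/symbol. Redundancy = 1 - H/H_max = 1 - 3.43/6.0 = 1 - 0.5717 = 0.4283

0.4283


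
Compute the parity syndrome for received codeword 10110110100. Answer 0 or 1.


Syndrome = XOR of all bits = 1 XOR 0 XOR 1 XOR 1 XOR 0 XOR 1 XOR 1 XOR 0 XOR 1 XOR 0 XOR 0 = 0

0


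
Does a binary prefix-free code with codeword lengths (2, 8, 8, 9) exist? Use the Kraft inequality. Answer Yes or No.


Kraft sum = sum(2^(-l_i)) = 0.2598, need <= 1. Result: satisfied (a binary prefix-free code with these lengths exists)

Yes


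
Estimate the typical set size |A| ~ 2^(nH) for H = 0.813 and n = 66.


log2|A_typical| = nH = 66 * 0.813 = 53.658, so |A_typical| ~ 2^53.658 = 1.421e+16

1.421e+16


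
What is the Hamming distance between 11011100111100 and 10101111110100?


Count differing positions: . ^ ^ ^ . . ^ ^ . . ^ . . . = 6 differences

6


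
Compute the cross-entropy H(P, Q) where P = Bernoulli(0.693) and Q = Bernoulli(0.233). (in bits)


H(P,Q) = -p*log2(q) - (1-p)*log2(1-q). -0.693*log2(0.233) = 1.456408; -0.307*log2(0.767) = 0.117489. H(P,Q) = 1.456408 + 0.117489 = 1.5739

1.5739 bits


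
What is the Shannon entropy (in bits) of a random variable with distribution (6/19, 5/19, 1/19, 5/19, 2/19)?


H = -sum(p_i * log2(p_i)). Terms: -(6/19)*log2(6/19) = 0.525147; -(5/19)*log2(5/19) = 0.506842; -(1/19)*log2(1/19) = 0.223575; -(5/19)*log2(5/19) = 0.506842; -(2/19)*log2(2/19) = 0.341887. H = 0.525147 + 0.506842 + 0.223575 + 0.506842 + 0.341887 = 2.1043

2.1043 bits


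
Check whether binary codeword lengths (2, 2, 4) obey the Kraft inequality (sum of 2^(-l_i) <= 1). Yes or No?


Kraft sum = sum(2^(-l_i)) = 0.5625, need <= 1. Result: satisfied (a binary prefix-free code with these lengths exists)

Yes


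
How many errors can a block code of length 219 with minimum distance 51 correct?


Correction capability = floor((d-1)/2) = floor((51-1)/2) = 25

25 errors


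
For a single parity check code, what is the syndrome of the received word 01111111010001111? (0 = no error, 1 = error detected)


Syndrome = XOR of all bits = 0 XOR 1 XOR 1 XOR 1 XOR 1 XOR 1 XOR 1 XOR 1 XOR 0 XOR 1 XOR 0 XOR 0 XOR 0 XOR 1 XOR 1 XOR 1 XOR 1 = 0

0


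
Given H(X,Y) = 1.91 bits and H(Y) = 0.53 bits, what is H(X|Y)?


H(X|Y) = H(X,Y) - H(Y) = 1.91 - 0.53 = 1.38

1.38 bits


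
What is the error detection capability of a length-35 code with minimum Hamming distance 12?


Detection capability = d_min - 1 = 12 - 1 = 11

11 errors


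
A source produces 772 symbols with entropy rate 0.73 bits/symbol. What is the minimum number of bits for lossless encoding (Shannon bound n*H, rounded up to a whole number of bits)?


Minimum bits >= n * H = 772 * 0.73 = 563.56, rounded up to a whole number of bits = 564

564 bits


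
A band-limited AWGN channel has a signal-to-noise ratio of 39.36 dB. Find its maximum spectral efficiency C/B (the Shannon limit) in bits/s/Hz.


SNR_linear = 10^(39.36/10) = 8629.7855; C/B = log2(1 + SNR_linear) = log2(1 + 8629.7855) = 13.0753

13.0753 bits/s/Hz


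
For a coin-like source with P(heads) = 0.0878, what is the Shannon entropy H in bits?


H = -p*log2(p) - (1-p)*log2(1-p). -0.0878*log2(0.0878) = 0.308146; -0.9122*log2(0.9122) = 0.120938. H = 0.308146 + 0.120938 = 0.4291

0.4291 bits


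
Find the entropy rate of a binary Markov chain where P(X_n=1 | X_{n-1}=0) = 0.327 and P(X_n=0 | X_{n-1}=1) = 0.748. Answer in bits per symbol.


Stationary distribution: pi_0 = p10/(p01+p10) = 0.6958, pi_1 = 0.3042. Entropy rate H' = pi_0*H(p01) + pi_1*H(p10) = 0.6958*0.9118 + 0.3042*0.8144 = 0.8822

0.8822 bits/symbol


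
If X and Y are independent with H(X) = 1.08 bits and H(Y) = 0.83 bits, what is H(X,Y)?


For independent variables, H(X,Y) = H(X) + H(Y) = 1.08 + 0.83 = 1.91

1.91 bits


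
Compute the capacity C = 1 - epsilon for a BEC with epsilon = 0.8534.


C = 1 - epsilon = 1 - 0.8534 = 0.1466

0.1466 bits


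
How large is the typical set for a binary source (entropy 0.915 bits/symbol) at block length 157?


log2|A_typical| = nH = 157 * 0.915 = 143.655, so |A_typical| ~ 2^143.655 = 1.756e+43

1.756e+43


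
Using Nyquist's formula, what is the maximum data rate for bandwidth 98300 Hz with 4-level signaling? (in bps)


Rate = 2 * B * log2(M) = 2 * 98300 * 2.0 = 393200.0

393200.0 bps


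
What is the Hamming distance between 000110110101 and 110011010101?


Count differing positions: ^ ^ . ^ . ^ ^ . . . . . = 5 differences

5


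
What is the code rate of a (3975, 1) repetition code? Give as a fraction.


Rate = k/n = 1/3975

1/3975


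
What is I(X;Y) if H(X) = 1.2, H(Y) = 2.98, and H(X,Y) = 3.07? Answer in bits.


I(X;Y) = H(X) + H(Y) - H(X,Y) = 1.2 + 2.98 - 3.07 = 1.11

1.11 bits


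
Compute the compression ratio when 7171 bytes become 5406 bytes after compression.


Ratio = original / compressed = 7171 / 5406 = 1.3265

1.3265


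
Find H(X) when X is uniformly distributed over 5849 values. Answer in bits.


H = log2(n) = log2(5849) = 12.514

12.514 bits


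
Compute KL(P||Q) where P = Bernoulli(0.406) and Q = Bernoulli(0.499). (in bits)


KL = p*log2(p/q) + (1-p)*log2((1-p)/(1-q)) = 0.406*log2(0.406/0.499) + 0.594*log2(0.594/0.501) = 0.0251

0.0251 bits


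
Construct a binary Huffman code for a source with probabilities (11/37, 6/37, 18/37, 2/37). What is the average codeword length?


Huffman construction (repeatedly merge the two least-probable nodes; each merge adds 1 bit to every symbol beneath it): 2/37 + 6/37 = 8/37; 8/37 + 11/37 = 19/37; 18/37 + 19/37 = 1. Resulting codeword lengths (in the order the probabilities were given): (2, 3, 1, 3). L_avg = sum(p_i * l_i) = 11/37*2 + 6/37*3 + 18/37*1 + 2/37*3 = 64/37 = 1.7297

1.7297 bits


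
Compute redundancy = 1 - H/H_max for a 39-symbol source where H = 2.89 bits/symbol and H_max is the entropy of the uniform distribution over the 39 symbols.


H_max = log2(K) = log2(39) = 5.2854 bits/symbol. Redundancy = 1 - H/H_max = 1 - 2.89/5.2854 = 1 - 0.5468 = 0.4532

0.4532


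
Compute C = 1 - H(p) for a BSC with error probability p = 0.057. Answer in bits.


H(p) = -p*log2(p) - (1-p)*log2(1-p) = -0.057*log2(0.057) - 0.943*log2(0.943) = 0.235575 + 0.079844 = 0.3154. C = 1 - H(p) = 1 - 0.3154 = 0.6846

0.6846 bits


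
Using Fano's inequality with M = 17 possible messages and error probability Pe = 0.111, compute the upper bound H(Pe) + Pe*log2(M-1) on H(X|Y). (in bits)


H(Pe) = -Pe*log2(Pe) - (1-Pe)*log2(1-Pe) = -0.111*log2(0.111) - 0.889*log2(0.889) = 0.352022 + 0.150903 = 0.5029. Pe*log2(M-1) = 0.111*log2(16) = 0.444000. Bound = H(Pe) + Pe*log2(M-1) = 0.352022 + 0.150903 + 0.444000 = 0.9469

0.9469 bits


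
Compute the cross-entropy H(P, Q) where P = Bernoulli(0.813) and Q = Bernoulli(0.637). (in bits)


H(P,Q) = -p*log2(q) - (1-p)*log2(1-q). -0.813*log2(0.637) = 0.528966; -0.187*log2(0.363) = 0.273386. H(P,Q) = 0.528966 + 0.273386 = 0.8024

0.8024 bits


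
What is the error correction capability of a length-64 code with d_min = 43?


Correction capability = floor((d-1)/2) = floor((43-1)/2) = 21

21 errors


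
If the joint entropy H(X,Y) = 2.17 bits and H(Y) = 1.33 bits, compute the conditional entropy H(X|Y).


H(X|Y) = H(X,Y) - H(Y) = 2.17 - 1.33 = 0.84

0.84 bits


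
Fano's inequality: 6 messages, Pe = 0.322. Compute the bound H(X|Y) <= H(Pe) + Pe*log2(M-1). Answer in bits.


H(Pe) = -Pe*log2(Pe) - (1-Pe)*log2(1-Pe) = -0.322*log2(0.322) - 0.678*log2(0.678) = 0.526427 + 0.380116 = 0.9065. Pe*log2(M-1) = 0.322*log2(5) = 0.747661. Bound = H(Pe) + Pe*log2(M-1) = 0.526427 + 0.380116 + 0.747661 = 1.6542

1.6542 bits


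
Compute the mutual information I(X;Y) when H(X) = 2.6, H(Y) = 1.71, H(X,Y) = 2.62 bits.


I(X;Y) = H(X) + H(Y) - H(X,Y) = 2.6 + 1.71 - 2.62 = 1.69

1.69 bits


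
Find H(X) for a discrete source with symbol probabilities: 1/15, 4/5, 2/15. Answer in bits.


H = -sum(p_i * log2(p_i)). Terms: -(1/15)*log2(1/15) = 0.260459; -(4/5)*log2(4/5) = 0.257542; -(2/15)*log2(2/15) = 0.387585. H = 0.260459 + 0.257542 + 0.387585 = 0.9056

0.9056 bits


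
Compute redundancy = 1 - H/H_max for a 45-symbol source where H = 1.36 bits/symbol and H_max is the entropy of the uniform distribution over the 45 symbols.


H_max = log2(K) = log2(45) = 5.4919 bits/symbol. Redundancy = 1 - H/H_max = 1 - 1.36/5.4919 = 1 - 0.2476 = 0.7524

0.7524


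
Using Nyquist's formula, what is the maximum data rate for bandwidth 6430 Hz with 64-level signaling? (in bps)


Rate = 2 * B * log2(M) = 2 * 6430 * 6.0 = 77160.0

77160.0 bps


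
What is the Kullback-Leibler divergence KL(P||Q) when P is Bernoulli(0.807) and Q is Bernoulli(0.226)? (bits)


KL = p*log2(p/q) + (1-p)*log2((1-p)/(1-q)) = 0.807*log2(0.807/0.226) + 0.193*log2(0.193/0.774) = 1.0951

1.0951 bits


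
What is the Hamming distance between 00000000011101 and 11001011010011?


Count differing positions: ^ ^ . . ^ . ^ ^ . . ^ ^ ^ . = 8 differences

8


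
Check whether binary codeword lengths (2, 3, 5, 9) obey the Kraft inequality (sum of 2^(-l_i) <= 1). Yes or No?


Kraft sum = sum(2^(-l_i)) = 0.4082, need <= 1. Result: satisfied (a binary prefix-free code with these lengths exists)

Yes


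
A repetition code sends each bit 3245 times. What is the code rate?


Rate = k/n = 1/3245

1/3245


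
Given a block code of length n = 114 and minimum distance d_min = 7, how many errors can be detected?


Detection capability = d_min - 1 = 7 - 1 = 6

6 errors


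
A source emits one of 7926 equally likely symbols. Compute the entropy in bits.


H = log2(n) = log2(7926) = 12.9524

12.9524 bits


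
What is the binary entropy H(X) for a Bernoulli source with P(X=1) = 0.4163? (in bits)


H = -p*log2(p) - (1-p)*log2(1-p). -0.4163*log2(0.4163) = 0.526330; -0.5837*log2(0.5837) = 0.453360. H = 0.526330 + 0.453360 = 0.9797

0.9797 bits


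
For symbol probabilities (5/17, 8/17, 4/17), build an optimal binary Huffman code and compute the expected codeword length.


Huffman construction (repeatedly merge the two least-probable nodes; each merge adds 1 bit to every symbol beneath it): 4/17 + 5/17 = 9/17; 8/17 + 9/17 = 1. Resulting codeword lengths (in the order the probabilities were given): (2, 1, 2). L_avg = sum(p_i * l_i) = 5/17*2 + 8/17*1 + 4/17*2 = 26/17 = 1.5294

1.5294 bits


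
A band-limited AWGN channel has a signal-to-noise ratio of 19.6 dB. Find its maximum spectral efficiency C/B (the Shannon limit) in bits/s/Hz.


SNR_linear = 10^(19.6/10) = 91.2011; C/B = log2(1 + SNR_linear) = log2(1 + 91.2011) = 6.5267

6.5267 bits/s/Hz


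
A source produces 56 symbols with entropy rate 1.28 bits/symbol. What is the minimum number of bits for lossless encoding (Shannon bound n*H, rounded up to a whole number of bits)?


Minimum bits >= n * H = 56 * 1.28 = 71.68, rounded up to a whole number of bits = 72

72 bits


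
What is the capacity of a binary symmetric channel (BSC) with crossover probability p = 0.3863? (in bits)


H(p) = -p*log2(p) - (1-p)*log2(1-p) = -0.3863*log2(0.3863) - 0.6137*log2(0.6137) = 0.530083 + 0.432287 = 0.9624. C = 1 - H(p) = 1 - 0.9624 = 0.0376

0.0376 bits


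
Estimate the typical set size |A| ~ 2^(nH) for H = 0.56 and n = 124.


log2|A_typical| = nH = 124 * 0.56 = 69.44, so |A_typical| ~ 2^69.44 = 8.008e+20

8.008e+20


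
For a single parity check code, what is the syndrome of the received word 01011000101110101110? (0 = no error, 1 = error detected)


Syndrome = XOR of all bits = 0 XOR 1 XOR 0 XOR 1 XOR 1 XOR 0 XOR 0 XOR 0 XOR 1 XOR 0 XOR 1 XOR 1 XOR 1 XOR 0 XOR 1 XOR 0 XOR 1 XOR 1 XOR 1 XOR 0 = 1

1


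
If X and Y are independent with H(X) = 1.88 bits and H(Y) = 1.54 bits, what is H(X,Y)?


For independent variables, H(X,Y) = H(X) + H(Y) = 1.88 + 1.54 = 3.42

3.42 bits


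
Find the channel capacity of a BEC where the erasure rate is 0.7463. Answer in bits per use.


C = 1 - epsilon = 1 - 0.7463 = 0.2537

0.2537 bits


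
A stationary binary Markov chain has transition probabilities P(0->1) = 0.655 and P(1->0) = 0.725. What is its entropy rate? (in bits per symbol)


Stationary distribution: pi_0 = p10/(p01+p10) = 0.5254, pi_1 = 0.4746. Entropy rate H' = pi_0*H(p01) + pi_1*H(p10) = 0.5254*0.9295 + 0.4746*0.8485 = 0.8911

0.8911 bits/symbol


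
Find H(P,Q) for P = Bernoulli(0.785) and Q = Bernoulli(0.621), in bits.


H(P,Q) = -p*log2(q) - (1-p)*log2(1-q). -0.785*log2(0.621) = 0.539558; -0.215*log2(0.379) = 0.300942. H(P,Q) = 0.539558 + 0.300942 = 0.8405

0.8405 bits


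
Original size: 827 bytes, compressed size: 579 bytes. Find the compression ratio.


Ratio = original / compressed = 827 / 579 = 1.4283

1.4283


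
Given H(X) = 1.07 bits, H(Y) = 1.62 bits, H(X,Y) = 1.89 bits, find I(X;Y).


I(X;Y) = H(X) + H(Y) - H(X,Y) = 1.07 + 1.62 - 1.89 = 0.8

0.8 bits


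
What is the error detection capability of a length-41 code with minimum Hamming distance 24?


Detection capability = d_min - 1 = 24 - 1 = 23

23 errors


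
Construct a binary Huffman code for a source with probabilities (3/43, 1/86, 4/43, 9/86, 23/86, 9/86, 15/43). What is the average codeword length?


Huffman construction (repeatedly merge the two least-probable nodes; each merge adds 1 bit to every symbol beneath it): 1/86 + 3/43 = 7/86; 7/86 + 4/43 = 15/86; 9/86 + 9/86 = 9/43; 15/86 + 9/43 = 33/86; 23/86 + 15/43 = 53/86; 33/86 + 53/86 = 1. Resulting codeword lengths (in the order the probabilities were given): (4, 4, 3, 3, 2, 3, 2). L_avg = sum(p_i * l_i) = 3/43*4 + 1/86*4 + 4/43*3 + 9/86*3 + 23/86*2 + 9/86*3 + 15/43*2 = 106/43 = 2.4651

2.4651 bits


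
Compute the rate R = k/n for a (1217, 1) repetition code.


Rate = k/n = 1/1217

1/1217


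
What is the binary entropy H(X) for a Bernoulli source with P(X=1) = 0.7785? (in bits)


H = -p*log2(p) - (1-p)*log2(1-p). -0.7785*log2(0.7785) = 0.281218; -0.2215*log2(0.2215) = 0.481679. H = 0.281218 + 0.481679 = 0.7629

0.7629 bits


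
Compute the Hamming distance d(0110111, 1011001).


Count differing positions: ^ ^ . ^ ^ ^ . = 5 differences

5


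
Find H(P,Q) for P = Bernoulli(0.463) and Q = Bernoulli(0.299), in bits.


H(P,Q) = -p*log2(q) - (1-p)*log2(1-q). -0.463*log2(0.299) = 0.806445; -0.537*log2(0.701) = 0.275220. H(P,Q) = 0.806445 + 0.275220 = 1.0817

1.0817 bits


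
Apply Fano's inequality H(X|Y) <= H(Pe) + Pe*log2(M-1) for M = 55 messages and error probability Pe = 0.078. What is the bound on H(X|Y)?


H(Pe) = -Pe*log2(Pe) - (1-Pe)*log2(1-Pe) = -0.078*log2(0.078) - 0.922*log2(0.922) = 0.287070 + 0.108023 = 0.3951. Pe*log2(M-1) = 0.078*log2(54) = 0.448881. Bound = H(Pe) + Pe*log2(M-1) = 0.287070 + 0.108023 + 0.448881 = 0.844

0.844 bits


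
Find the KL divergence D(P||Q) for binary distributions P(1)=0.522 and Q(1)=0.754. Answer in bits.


KL = p*log2(p/q) + (1-p)*log2((1-p)/(1-q)) = 0.522*log2(0.522/0.754) + 0.478*log2(0.478/0.246) = 0.1812

0.1812 bits


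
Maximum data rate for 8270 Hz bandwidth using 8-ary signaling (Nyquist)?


Rate = 2 * B * log2(M) = 2 * 8270 * 3.0 = 49620.0

49620.0 bps


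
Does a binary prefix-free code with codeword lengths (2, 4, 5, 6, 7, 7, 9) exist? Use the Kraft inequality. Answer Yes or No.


Kraft sum = sum(2^(-l_i)) = 0.377, need <= 1. Result: satisfied (a binary prefix-free code with these lengths exists)

Yes


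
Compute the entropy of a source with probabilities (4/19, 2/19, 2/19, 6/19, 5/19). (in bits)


H = -sum(p_i * log2(p_i)). Terms: -(4/19)*log2(4/19) = 0.473248; -(2/19)*log2(2/19) = 0.341887; -(2/19)*log2(2/19) = 0.341887; -(6/19)*log2(6/19) = 0.525147; -(5/19)*log2(5/19) = 0.506842. H = 0.473248 + 0.341887 + 0.341887 + 0.525147 + 0.506842 = 2.189

2.189 bits


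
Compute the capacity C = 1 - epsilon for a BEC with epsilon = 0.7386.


C = 1 - epsilon = 1 - 0.7386 = 0.2614

0.2614 bits


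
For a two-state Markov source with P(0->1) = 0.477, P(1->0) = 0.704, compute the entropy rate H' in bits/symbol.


Stationary distribution: pi_0 = p10/(p01+p10) = 0.5961, pi_1 = 0.4039. Entropy rate H' = pi_0*H(p01) + pi_1*H(p10) = 0.5961*0.9985 + 0.4039*0.8763 = 0.9491

0.9491 bits/symbol


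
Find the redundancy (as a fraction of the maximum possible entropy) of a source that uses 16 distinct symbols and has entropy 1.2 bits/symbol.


H_max = log2(K) = log2(16) = 4.0 bits/symbol. Redundancy = 1 - H/H_max = 1 - 1.2/4.0 = 1 - 0.3 = 0.7

0.7


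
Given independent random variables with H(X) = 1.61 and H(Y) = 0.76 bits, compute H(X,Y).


For independent variables, H(X,Y) = H(X) + H(Y) = 1.61 + 0.76 = 2.37

2.37 bits


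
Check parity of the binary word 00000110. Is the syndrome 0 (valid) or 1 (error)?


Syndrome = XOR of all bits = 0 XOR 0 XOR 0 XOR 0 XOR 0 XOR 1 XOR 1 XOR 0 = 0

0


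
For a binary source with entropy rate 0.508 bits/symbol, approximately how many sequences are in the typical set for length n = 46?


log2|A_typical| = nH = 46 * 0.508 = 23.368, so |A_typical| ~ 2^23.368 = 1.083e+07

1.083e+07


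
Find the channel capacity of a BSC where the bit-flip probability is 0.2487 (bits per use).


H(p) = -p*log2(p) - (1-p)*log2(1-p) = -0.2487*log2(0.2487) - 0.7513*log2(0.7513) = 0.499271 + 0.309941 = 0.8092. C = 1 - H(p) = 1 - 0.8092 = 0.1908

0.1908 bits


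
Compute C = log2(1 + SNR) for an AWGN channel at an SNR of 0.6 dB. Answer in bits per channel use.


SNR_linear = 10^(0.6/10) = 1.1482; C = log2(1 + SNR_linear) = log2(1 + 1.1482) = 1.1031

1.1031 bits/channel use


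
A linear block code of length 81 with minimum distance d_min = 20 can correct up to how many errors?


Correction capability = floor((d-1)/2) = floor((20-1)/2) = 9

9 errors


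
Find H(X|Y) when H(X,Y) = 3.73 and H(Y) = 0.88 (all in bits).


H(X|Y) = H(X,Y) - H(Y) = 3.73 - 0.88 = 2.85

2.85 bits


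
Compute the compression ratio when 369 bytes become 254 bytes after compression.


Ratio = original / compressed = 369 / 254 = 1.4528

1.4528


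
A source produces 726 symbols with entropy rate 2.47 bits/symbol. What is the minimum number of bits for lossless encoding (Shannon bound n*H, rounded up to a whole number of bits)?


Minimum bits >= n * H = 726 * 2.47 = 1793.22, rounded up to a whole number of bits = 1794

1794 bits


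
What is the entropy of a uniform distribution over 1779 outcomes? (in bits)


H = log2(n) = log2(1779) = 10.7969

10.7969 bits


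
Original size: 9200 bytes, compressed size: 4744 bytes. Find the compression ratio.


Ratio = original / compressed = 9200 / 4744 = 1.9393

1.9393


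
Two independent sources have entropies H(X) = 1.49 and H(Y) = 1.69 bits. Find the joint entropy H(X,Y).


For independent variables, H(X,Y) = H(X) + H(Y) = 1.49 + 1.69 = 3.18

3.18 bits


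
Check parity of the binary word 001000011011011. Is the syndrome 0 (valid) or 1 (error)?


Syndrome = XOR of all bits = 0 XOR 0 XOR 1 XOR 0 XOR 0 XOR 0 XOR 0 XOR 1 XOR 1 XOR 0 XOR 1 XOR 1 XOR 0 XOR 1 XOR 1 = 1

1


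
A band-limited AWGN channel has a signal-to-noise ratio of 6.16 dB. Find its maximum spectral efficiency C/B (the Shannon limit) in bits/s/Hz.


SNR_linear = 10^(6.16/10) = 4.1305; C/B = log2(1 + SNR_linear) = log2(1 + 4.1305) = 2.3591

2.3591 bits/s/Hz


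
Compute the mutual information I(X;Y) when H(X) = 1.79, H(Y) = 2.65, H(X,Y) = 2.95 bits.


I(X;Y) = H(X) + H(Y) - H(X,Y) = 1.79 + 2.65 - 2.95 = 1.49

1.49 bits


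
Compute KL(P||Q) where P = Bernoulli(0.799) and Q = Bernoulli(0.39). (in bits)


KL = p*log2(p/q) + (1-p)*log2((1-p)/(1-q)) = 0.799*log2(0.799/0.39) + 0.201*log2(0.201/0.61) = 0.5048

0.5048 bits


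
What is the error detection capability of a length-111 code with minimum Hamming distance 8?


Detection capability = d_min - 1 = 8 - 1 = 7

7 errors


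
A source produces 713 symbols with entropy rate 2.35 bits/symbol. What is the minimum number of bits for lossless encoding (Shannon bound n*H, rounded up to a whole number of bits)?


Minimum bits >= n * H = 713 * 2.35 = 1675.55, rounded up to a whole number of bits = 1676

1676 bits


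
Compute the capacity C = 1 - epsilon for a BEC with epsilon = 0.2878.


C = 1 - epsilon = 1 - 0.2878 = 0.7122

0.7122 bits


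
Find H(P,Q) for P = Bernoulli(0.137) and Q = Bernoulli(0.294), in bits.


H(P,Q) = -p*log2(q) - (1-p)*log2(1-q). -0.137*log2(0.294) = 0.241957; -0.863*log2(0.706) = 0.433450. H(P,Q) = 0.241957 + 0.433450 = 0.6754

0.6754 bits


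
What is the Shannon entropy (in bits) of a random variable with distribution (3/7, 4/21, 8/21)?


H = -sum(p_i * log2(p_i)). Terms: -(3/7)*log2(3/7) = 0.523882; -(4/21)*log2(4/21) = 0.455680; -(8/21)*log2(8/21) = 0.530407. H = 0.523882 + 0.455680 + 0.530407 = 1.51

1.51 bits


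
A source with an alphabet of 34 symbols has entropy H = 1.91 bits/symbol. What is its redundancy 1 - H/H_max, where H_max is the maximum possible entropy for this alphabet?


H_max = log2(K) = log2(34) = 5.0875 bits/symbol. Redundancy = 1 - H/H_max = 1 - 1.91/5.0875 = 1 - 0.3754 = 0.6246

0.6246


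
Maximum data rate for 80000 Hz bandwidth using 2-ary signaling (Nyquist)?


Rate = 2 * B * log2(M) = 2 * 80000 * 1.0 = 160000.0

160000.0 bps


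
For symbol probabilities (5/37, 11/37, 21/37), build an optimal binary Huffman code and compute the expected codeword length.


Huffman construction (repeatedly merge the two least-probable nodes; each merge adds 1 bit to every symbol beneath it): 5/37 + 11/37 = 16/37; 16/37 + 21/37 = 1. Resulting codeword lengths (in the order the probabilities were given): (2, 2, 1). L_avg = sum(p_i * l_i) = 5/37*2 + 11/37*2 + 21/37*1 = 53/37 = 1.4324

1.4324 bits


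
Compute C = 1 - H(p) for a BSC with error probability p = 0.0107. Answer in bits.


H(p) = -p*log2(p) - (1-p)*log2(1-p) = -0.0107*log2(0.0107) - 0.9893*log2(0.9893) = 0.070045 + 0.015354 = 0.0854. C = 1 - H(p) = 1 - 0.0854 = 0.9146

0.9146 bits


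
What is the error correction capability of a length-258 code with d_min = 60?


Correction capability = floor((d-1)/2) = floor((60-1)/2) = 29

29 errors


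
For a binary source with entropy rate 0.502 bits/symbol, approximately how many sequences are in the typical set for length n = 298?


log2|A_typical| = nH = 298 * 0.502 = 149.596, so |A_typical| ~ 2^149.596 = 1.079e+45

1.079e+45
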